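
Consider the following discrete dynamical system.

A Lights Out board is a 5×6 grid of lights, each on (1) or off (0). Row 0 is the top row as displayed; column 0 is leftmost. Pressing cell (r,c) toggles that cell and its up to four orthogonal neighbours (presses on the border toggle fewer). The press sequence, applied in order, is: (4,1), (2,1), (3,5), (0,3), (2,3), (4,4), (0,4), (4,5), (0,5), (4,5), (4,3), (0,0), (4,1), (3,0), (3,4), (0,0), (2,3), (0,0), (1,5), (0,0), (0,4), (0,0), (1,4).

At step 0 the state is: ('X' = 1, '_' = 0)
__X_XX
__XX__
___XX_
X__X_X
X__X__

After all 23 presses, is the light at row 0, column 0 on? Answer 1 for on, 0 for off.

1

[0] __X_XX
__XX__
___XX_
X__X_X
X__X__
[1] __X_XX
__XX__
___XX_
XX_X_X
_XXX__
[2] __X_XX
_XXX__
XXXXX_
X__X_X
_XXX__
[3] __X_XX
_XXX__
XXXXXX
X__XX_
_XXX_X
[4] ___X_X
_XX___
XXXXXX
X__XX_
_XXX_X
[5] ___X_X
_XXX__
XX___X
X___X_
_XXX_X
[6] ___X_X
_XXX__
XX___X
X_____
_XX_X_
[7] ____X_
_XXXX_
XX___X
X_____
_XX_X_
[8] ____X_
_XXXX_
XX___X
X____X
_XX__X
[9] _____X
_XXXXX
XX___X
X____X
_XX__X
[10] _____X
_XXXXX
XX___X
X_____
_XX_X_
[11] _____X
_XXXXX
XX___X
X__X__
_X_X__
[12] XX___X
XXXXXX
XX___X
X__X__
_X_X__
[13] XX___X
XXXXXX
XX___X
XX_X__
X_XX__
[14] XX___X
XXXXXX
_X___X
___X__
__XX__
[15] XX___X
XXXXXX
_X__XX
____XX
__XXX_
[16] _____X
_XXXXX
_X__XX
____XX
__XXX_
[17] _____X
_XX_XX
_XXX_X
___XXX
__XXX_
[18] XX___X
XXX_XX
_XXX_X
___XXX
__XXX_
[19] XX____
XXX___
_XXX__
___XXX
__XXX_
[20] ______
_XX___
_XXX__
___XXX
__XXX_
[21] ___XXX
_XX_X_
_XXX__
___XXX
__XXX_
[22] XX_XXX
XXX_X_
_XXX__
___XXX
__XXX_
[23] XX_X_X
XXXX_X
_XXXX_
___XXX
__XXX_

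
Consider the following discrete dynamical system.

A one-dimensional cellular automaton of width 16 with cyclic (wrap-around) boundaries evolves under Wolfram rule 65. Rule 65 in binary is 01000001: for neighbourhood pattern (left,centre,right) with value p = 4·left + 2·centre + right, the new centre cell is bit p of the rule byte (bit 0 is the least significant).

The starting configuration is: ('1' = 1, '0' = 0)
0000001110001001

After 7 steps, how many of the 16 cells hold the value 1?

7

gen 0: 0000001110001001
gen 1: 0111100010100000
gen 2: 0000101000001111
gen 3: 0110000011100001
gen 4: 0010111000101100
gen 5: 1000001010000101
gen 6: 1011100000110000
gen 7: 0000101110010110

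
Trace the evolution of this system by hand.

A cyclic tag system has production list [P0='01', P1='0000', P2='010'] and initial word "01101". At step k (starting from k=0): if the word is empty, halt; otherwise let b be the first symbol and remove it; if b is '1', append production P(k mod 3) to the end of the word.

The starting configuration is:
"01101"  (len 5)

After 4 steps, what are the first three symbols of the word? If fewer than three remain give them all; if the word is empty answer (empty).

t=0: "01101"  (len 5)
t=1: "1101"  (len 4)
t=2: "1010000"  (len 7)
t=3: "010000010"  (len 9)
t=4: "10000010"  (len 8)

100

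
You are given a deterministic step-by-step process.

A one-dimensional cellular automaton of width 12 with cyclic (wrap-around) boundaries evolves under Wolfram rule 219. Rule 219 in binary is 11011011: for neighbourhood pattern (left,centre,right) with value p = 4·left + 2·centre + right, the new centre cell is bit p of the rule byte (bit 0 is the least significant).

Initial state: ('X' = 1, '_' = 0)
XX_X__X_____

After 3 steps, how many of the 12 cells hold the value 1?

0) XX_X__X_____
1) XX__XX_XXXXX
2) XXXXXX_XXXXX
3) XXXXXX_XXXXX

11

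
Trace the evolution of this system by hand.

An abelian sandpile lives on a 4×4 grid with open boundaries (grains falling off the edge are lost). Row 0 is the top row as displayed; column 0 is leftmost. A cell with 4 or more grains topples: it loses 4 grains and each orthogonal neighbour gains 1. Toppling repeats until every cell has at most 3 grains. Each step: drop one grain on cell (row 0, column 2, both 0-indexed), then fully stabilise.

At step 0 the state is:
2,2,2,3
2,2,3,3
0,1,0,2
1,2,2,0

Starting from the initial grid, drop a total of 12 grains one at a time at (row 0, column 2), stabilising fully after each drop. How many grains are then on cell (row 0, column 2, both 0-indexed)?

[0] 2,2,2,3
2,2,3,3
0,1,0,2
1,2,2,0
[1] 2,2,3,3
2,2,3,3
0,1,0,2
1,2,2,0
[2] 2,3,2,1
2,3,1,1
0,1,1,3
1,2,2,0
[3] 2,3,3,1
2,3,1,1
0,1,1,3
1,2,2,0
[4] 3,1,1,2
3,0,3,1
0,2,1,3
1,2,2,0
[5] 3,1,2,2
3,0,3,1
0,2,1,3
1,2,2,0
[6] 3,1,3,2
3,0,3,1
0,2,1,3
1,2,2,0
[7] 3,2,1,3
3,1,0,2
0,2,2,3
1,2,2,0
[8] 3,2,2,3
3,1,0,2
0,2,2,3
1,2,2,0
[9] 3,2,3,3
3,1,0,2
0,2,2,3
1,2,2,0
[10] 3,3,1,0
3,1,1,3
0,2,2,3
1,2,2,0
[11] 3,3,2,0
3,1,1,3
0,2,2,3
1,2,2,0
[12] 3,3,3,0
3,1,1,3
0,2,2,3
1,2,2,0

3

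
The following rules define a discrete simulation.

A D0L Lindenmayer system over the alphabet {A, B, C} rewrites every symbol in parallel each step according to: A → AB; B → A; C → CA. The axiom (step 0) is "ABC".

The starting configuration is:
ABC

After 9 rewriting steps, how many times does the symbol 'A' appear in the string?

177

t=0: ABC
t=1: ABACA
t=2: ABAABCAAB
t=3: ABAABABACAABABA
t=4: ABAABABAABAABCAABABAABAAB
t=5: ABAABABAABAABABAABABACAABABAABAABABAABABA
t=6: ABAABABAABAABABAABABAABAABABAABAABCAABABAABAABABAABABAABAABABAABAAB
t=7: ABAABABAABAABABAABABAABAABABAABAABABAABABAABAABABAABABACAABABAABAABABAABABAABAABABAABAABABAABABAABAABABAABABA
t=8: ABAABABAABAABABAABABAABAABABAABAABABAABABAABAABABAABABAABA…AABABAABABAABAABABAABABAABAABABAABAABABAABABAABAABABAABAAB  (len 177)
t=9: ABAABABAABAABABAABABAABAABABAABAABABAABABAABAABABAABABAABA…AABABAABABAABAABABAABABAABAABABAABAABABAABABAABAABABAABABA  (len 287)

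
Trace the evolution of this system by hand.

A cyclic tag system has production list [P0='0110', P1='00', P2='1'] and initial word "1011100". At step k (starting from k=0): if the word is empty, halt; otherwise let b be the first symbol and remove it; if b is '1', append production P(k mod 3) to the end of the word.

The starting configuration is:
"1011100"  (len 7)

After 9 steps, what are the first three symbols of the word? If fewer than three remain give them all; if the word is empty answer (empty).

101

[0] "1011100"  (len 7)
[1] "0111000110"  (len 10)
[2] "111000110"  (len 9)
[3] "110001101"  (len 9)
[4] "100011010110"  (len 12)
[5] "0001101011000"  (len 13)
[6] "001101011000"  (len 12)
[7] "01101011000"  (len 11)
[8] "1101011000"  (len 10)
[9] "1010110001"  (len 10)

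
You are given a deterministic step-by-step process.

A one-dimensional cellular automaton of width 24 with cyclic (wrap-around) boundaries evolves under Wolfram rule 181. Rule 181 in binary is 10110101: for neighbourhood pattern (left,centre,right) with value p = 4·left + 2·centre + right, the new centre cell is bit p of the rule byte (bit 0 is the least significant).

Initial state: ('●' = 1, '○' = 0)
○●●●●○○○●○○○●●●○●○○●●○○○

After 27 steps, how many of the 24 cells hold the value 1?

17

gen 0: ○●●●●○○○●○○○●●●○●○○●●○○○
gen 1: ○○●●○●●○●●●○○●○●●●○○○●●●
gen 2: ●○○○●○○●○●○●○●●○●○●●○○●○
gen 3: ●●●○●●○●●●●●●○○●●●○○●○●●
gen 4: ●●○●○○●○●●●●○●○○●○●○●●○●
gen 5: ●○●●●○●●○●●○●●●○●●●●○○●○
gen 6: ●●○●○●○○●○○●○●○●○●●○●○●●
gen 7: ●○●●●●●○●●○●●●●●●○○●●●○●
gen 8: ○●○●●●○●○○●○●●●●○●○○●○●○
gen 9: ○●●○●○●●●○●●○●●○●●●○●●●●
gen 10: ●○○●●●○●○●○○●○○●○●○●○●●○
gen 11: ●●○○●○●●●●●○●●○●●●●●●○○●
gen 12: ●○●○●●○●●●○●○○●○●●●●○●○○
gen 13: ●●●●○○●○●○●●●○●●○●●○●●●○
gen 14: ○●●○●○●●●●○●○●○○●○○●○●○●
gen 15: ●○○●●●○●●○●●●●●○●●○●●●●●
gen 16: ○●○○●○●○○●○●●●○●○○●○●●●●
gen 17: ●●●○●●●●○●●○●○●●●○●●○●●○
gen 18: ○●○●○●●○●○○●●●○●○●○○●○○●
gen 19: ●●●●●○○●●●○○●○●●●●●○●●○●
gen 20: ●●●●○●○○●○●○●●○●●●○●○○●○
gen 21: ○●●○●●●○●●●●○○●○●○●●●○●●
gen 22: ●○○●○●○●○●●○●○●●●●○●○●○○
gen 23: ●●○●●●●●●○○●●●○●●○●●●●●○
gen 24: ○○●○●●●●○●○○●○●○○●○●●●○●
gen 25: ●○●●○●●○●●●○●●●●○●●○●○●●
gen 26: ○●○○●○○●○●○●○●●○●○○●●●○●
gen 27: ●●●○●●○●●●●●●○○●●●○○●○●●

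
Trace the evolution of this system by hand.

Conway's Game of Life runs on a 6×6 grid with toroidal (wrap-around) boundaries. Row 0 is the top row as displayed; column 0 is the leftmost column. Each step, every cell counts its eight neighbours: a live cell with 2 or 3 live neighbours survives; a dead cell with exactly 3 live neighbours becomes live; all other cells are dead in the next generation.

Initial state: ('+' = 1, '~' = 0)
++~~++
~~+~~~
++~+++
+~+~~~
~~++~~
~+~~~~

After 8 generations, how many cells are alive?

12

[0] ++~~++
~~+~~~
++~+++
+~+~~~
~~++~~
~+~~~~
[1] +++~~+
~~+~~~
+~~+++
+~~~~~
~~++~~
~+~+++
[2] ~~~~~+
~~+~~~
++~+++
+++~~~
++++~+
~~~~~+
[3] ~~~~~~
~+++~~
~~~+++
~~~~~~
~~~+++
~++~~+
[4] +~~+~~
~~++~~
~~~++~
~~~~~~
+~++++
+~++~+
[5] +~~~~+
~~+~~~
~~+++~
~~+~~~
+~+~~~
~~~~~~
[6] ~~~~~~
~++~++
~++~~~
~~+~~~
~+~~~~
++~~~+
[7] ~~+~+~
++++~~
+~~~~~
~~+~~~
~++~~~
++~~~~
[8] ~~~~~+
+~++~+
+~~+~~
~~+~~~
+~+~~~
+~~+~~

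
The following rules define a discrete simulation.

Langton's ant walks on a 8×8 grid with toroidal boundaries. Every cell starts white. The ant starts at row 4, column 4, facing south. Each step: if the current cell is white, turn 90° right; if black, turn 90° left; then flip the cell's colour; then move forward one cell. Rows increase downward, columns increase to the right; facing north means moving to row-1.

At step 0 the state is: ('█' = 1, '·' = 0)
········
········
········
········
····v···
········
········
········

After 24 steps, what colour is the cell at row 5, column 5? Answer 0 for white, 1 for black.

1

[0] ········
········
········
········
····v···
········
········
········
[1] ········
········
········
········
···<█···
········
········
········
[2] ········
········
········
···^····
···██···
········
········
········
[3] ········
········
········
···█>···
···██···
········
········
········
[4] ········
········
········
···██···
···█v···
········
········
········
[5] ········
········
········
···██···
···█·>··
········
········
········
[6] ········
········
········
···██···
···█·█··
·····v··
········
········
[7] ········
········
········
···██···
···█·█··
····<█··
········
········
[8] ········
········
········
···██···
···█^█··
····██··
········
········
[9] ········
········
········
···██···
···██>··
····██··
········
········
[10] ········
········
········
···██^··
···██···
····██··
········
········
[11] ········
········
········
···███>·
···██···
····██··
········
········
[12] ········
········
········
···████·
···██·v·
····██··
········
········
[13] ········
········
········
···████·
···██<█·
····██··
········
········
[14] ········
········
········
···██^█·
···████·
····██··
········
········
[15] ········
········
········
···█<·█·
···████·
····██··
········
········
[16] ········
········
········
···█··█·
···█v██·
····██··
········
········
[17] ········
········
········
···█··█·
···█·>█·
····██··
········
········
[18] ········
········
········
···█·^█·
···█··█·
····██··
········
········
[19] ········
········
········
···█·█>·
···█··█·
····██··
········
········
[20] ········
········
······^·
···█·█··
···█··█·
····██··
········
········
[21] ········
········
······█>
···█·█··
···█··█·
····██··
········
········
[22] ········
········
······██
···█·█·v
···█··█·
····██··
········
········
[23] ········
········
······██
···█·█<█
···█··█·
····██··
········
········
[24] ········
········
······^█
···█·███
···█··█·
····██··
········
········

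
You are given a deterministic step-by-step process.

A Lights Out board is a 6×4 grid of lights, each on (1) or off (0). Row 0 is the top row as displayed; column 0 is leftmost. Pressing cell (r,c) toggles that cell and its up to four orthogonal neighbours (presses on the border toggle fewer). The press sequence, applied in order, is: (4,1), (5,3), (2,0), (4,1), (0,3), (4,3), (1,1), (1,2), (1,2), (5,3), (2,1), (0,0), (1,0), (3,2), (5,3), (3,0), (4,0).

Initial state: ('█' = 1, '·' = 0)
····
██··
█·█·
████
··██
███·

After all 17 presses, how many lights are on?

13

k=0  ····
██··
█·█·
████
··██
███·
k=1  ····
██··
█·█·
█·██
██·█
█·█·
k=2  ····
██··
█·█·
█·██
██··
█··█
k=3  ····
·█··
·██·
··██
██··
█··█
k=4  ····
·█··
·██·
·███
··█·
██·█
k=5  ··██
·█·█
·██·
·███
··█·
██·█
k=6  ··██
·█·█
·██·
·██·
···█
██··
k=7  ·███
█·██
··█·
·██·
···█
██··
k=8  ·█·█
██··
····
·██·
···█
██··
k=9  ·███
█·██
··█·
·██·
···█
██··
k=10  ·███
█·██
··█·
·██·
····
████
k=11  ·███
████
██··
··█·
····
████
k=12  █·██
·███
██··
··█·
····
████
k=13  ··██
█·██
·█··
··█·
····
████
k=14  ··██
█·██
·██·
·█·█
··█·
████
k=15  ··██
█·██
·██·
·█·█
··██
██··
k=16  ··██
█·██
███·
█··█
█·██
██··
k=17  ··██
█·██
███·
···█
·███
·█··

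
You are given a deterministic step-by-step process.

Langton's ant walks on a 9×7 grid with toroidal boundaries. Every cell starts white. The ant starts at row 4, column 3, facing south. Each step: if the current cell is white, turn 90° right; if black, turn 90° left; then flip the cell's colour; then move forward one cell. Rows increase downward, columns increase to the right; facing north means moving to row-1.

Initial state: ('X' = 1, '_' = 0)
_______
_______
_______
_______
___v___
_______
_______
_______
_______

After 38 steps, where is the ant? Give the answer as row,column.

1,4

t=0: _______
_______
_______
_______
___v___
_______
_______
_______
_______
t=1: _______
_______
_______
_______
__<X___
_______
_______
_______
_______
t=2: _______
_______
_______
__^____
__XX___
_______
_______
_______
_______
t=3: _______
_______
_______
__X>___
__XX___
_______
_______
_______
_______
t=4: _______
_______
_______
__XX___
__Xv___
_______
_______
_______
_______
t=5: _______
_______
_______
__XX___
__X_>__
_______
_______
_______
_______
t=6: _______
_______
_______
__XX___
__X_X__
____v__
_______
_______
_______
t=7: _______
_______
_______
__XX___
__X_X__
___<X__
_______
_______
_______
t=8: _______
_______
_______
__XX___
__X^X__
___XX__
_______
_______
_______
t=9: _______
_______
_______
__XX___
__XX>__
___XX__
_______
_______
_______
t=10: _______
_______
_______
__XX^__
__XX___
___XX__
_______
_______
_______
t=11: _______
_______
_______
__XXX>_
__XX___
___XX__
_______
_______
_______
t=12: _______
_______
_______
__XXXX_
__XX_v_
___XX__
_______
_______
_______
t=13: _______
_______
_______
__XXXX_
__XX<X_
___XX__
_______
_______
_______
t=14: _______
_______
_______
__XX^X_
__XXXX_
___XX__
_______
_______
_______
t=15: _______
_______
_______
__X<_X_
__XXXX_
___XX__
_______
_______
_______
t=16: _______
_______
_______
__X__X_
__XvXX_
___XX__
_______
_______
_______
t=17: _______
_______
_______
__X__X_
__X_>X_
___XX__
_______
_______
_______
t=18: _______
_______
_______
__X_^X_
__X__X_
___XX__
_______
_______
_______
t=19: _______
_______
_______
__X_X>_
__X__X_
___XX__
_______
_______
_______
t=20: _______
_______
_____^_
__X_X__
__X__X_
___XX__
_______
_______
_______
t=21: _______
_______
_____X>
__X_X__
__X__X_
___XX__
_______
_______
_______
t=22: _______
_______
_____XX
__X_X_v
__X__X_
___XX__
_______
_______
_______
t=23: _______
_______
_____XX
__X_X<X
__X__X_
___XX__
_______
_______
_______
t=24: _______
_______
_____^X
__X_XXX
__X__X_
___XX__
_______
_______
_______
t=25: _______
_______
____<_X
__X_XXX
__X__X_
___XX__
_______
_______
_______
t=26: _______
____^__
____X_X
__X_XXX
__X__X_
___XX__
_______
_______
_______
t=27: _______
____X>_
____X_X
__X_XXX
__X__X_
___XX__
_______
_______
_______
t=28: _______
____XX_
____XvX
__X_XXX
__X__X_
___XX__
_______
_______
_______
t=29: _______
____XX_
____<XX
__X_XXX
__X__X_
___XX__
_______
_______
_______
t=30: _______
____XX_
_____XX
__X_vXX
__X__X_
___XX__
_______
_______
_______
t=31: _______
____XX_
_____XX
__X__>X
__X__X_
___XX__
_______
_______
_______
t=32: _______
____XX_
_____^X
__X___X
__X__X_
___XX__
_______
_______
_______
t=33: _______
____XX_
____<_X
__X___X
__X__X_
___XX__
_______
_______
_______
t=34: _______
____^X_
____X_X
__X___X
__X__X_
___XX__
_______
_______
_______
t=35: _______
___<_X_
____X_X
__X___X
__X__X_
___XX__
_______
_______
_______
t=36: ___^___
___X_X_
____X_X
__X___X
__X__X_
___XX__
_______
_______
_______
t=37: ___X>__
___X_X_
____X_X
__X___X
__X__X_
___XX__
_______
_______
_______
t=38: ___XX__
___XvX_
____X_X
__X___X
__X__X_
___XX__
_______
_______
_______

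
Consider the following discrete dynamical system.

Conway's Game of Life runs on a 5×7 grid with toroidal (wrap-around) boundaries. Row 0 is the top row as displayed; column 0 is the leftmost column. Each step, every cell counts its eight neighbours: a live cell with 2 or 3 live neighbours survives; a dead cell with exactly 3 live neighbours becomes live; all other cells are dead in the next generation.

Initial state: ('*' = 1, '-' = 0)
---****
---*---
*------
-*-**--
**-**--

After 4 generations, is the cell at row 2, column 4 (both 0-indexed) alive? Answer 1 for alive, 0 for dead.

k=0  ---****
---*---
*------
-*-**--
**-**--
k=1  *----**
---*-**
--***--
-*-**--
**----*
k=2  -*--*--
*-**---
-------
-*--**-
-**-*--
k=3  *---*--
-***---
-****--
-*****-
***-*--
k=4  *---*--
*------
*----*-
-----*-
*-----*

0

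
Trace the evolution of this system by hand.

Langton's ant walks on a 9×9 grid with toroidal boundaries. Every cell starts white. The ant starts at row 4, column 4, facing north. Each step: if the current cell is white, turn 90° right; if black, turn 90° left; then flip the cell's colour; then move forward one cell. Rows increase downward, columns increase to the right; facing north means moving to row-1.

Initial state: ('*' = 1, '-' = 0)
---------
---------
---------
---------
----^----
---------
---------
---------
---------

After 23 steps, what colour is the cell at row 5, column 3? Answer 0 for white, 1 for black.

k=0  ---------
---------
---------
---------
----^----
---------
---------
---------
---------
k=1  ---------
---------
---------
---------
----*>---
---------
---------
---------
---------
k=2  ---------
---------
---------
---------
----**---
-----v---
---------
---------
---------
k=3  ---------
---------
---------
---------
----**---
----<*---
---------
---------
---------
k=4  ---------
---------
---------
---------
----^*---
----**---
---------
---------
---------
k=5  ---------
---------
---------
---------
---<-*---
----**---
---------
---------
---------
k=6  ---------
---------
---------
---^-----
---*-*---
----**---
---------
---------
---------
k=7  ---------
---------
---------
---*>----
---*-*---
----**---
---------
---------
---------
k=8  ---------
---------
---------
---**----
---*v*---
----**---
---------
---------
---------
k=9  ---------
---------
---------
---**----
---<**---
----**---
---------
---------
---------
k=10  ---------
---------
---------
---**----
----**---
---v**---
---------
---------
---------
k=11  ---------
---------
---------
---**----
----**---
--<***---
---------
---------
---------
k=12  ---------
---------
---------
---**----
--^-**---
--****---
---------
---------
---------
k=13  ---------
---------
---------
---**----
--*>**---
--****---
---------
---------
---------
k=14  ---------
---------
---------
---**----
--****---
--*v**---
---------
---------
---------
k=15  ---------
---------
---------
---**----
--****---
--*->*---
---------
---------
---------
k=16  ---------
---------
---------
---**----
--**^*---
--*--*---
---------
---------
---------
k=17  ---------
---------
---------
---**----
--*<-*---
--*--*---
---------
---------
---------
k=18  ---------
---------
---------
---**----
--*--*---
--*v-*---
---------
---------
---------
k=19  ---------
---------
---------
---**----
--*--*---
--<*-*---
---------
---------
---------
k=20  ---------
---------
---------
---**----
--*--*---
---*-*---
--v------
---------
---------
k=21  ---------
---------
---------
---**----
--*--*---
---*-*---
-<*------
---------
---------
k=22  ---------
---------
---------
---**----
--*--*---
-^-*-*---
-**------
---------
---------
k=23  ---------
---------
---------
---**----
--*--*---
-*>*-*---
-**------
---------
---------

1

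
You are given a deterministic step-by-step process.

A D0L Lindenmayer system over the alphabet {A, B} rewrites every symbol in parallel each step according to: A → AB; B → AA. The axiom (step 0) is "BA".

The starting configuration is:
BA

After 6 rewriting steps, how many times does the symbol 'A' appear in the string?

85

[0] BA
[1] AAAB
[2] ABABABAA
[3] ABAAABAAABAAABAB
[4] ABAAABABABAAABABABAAABABABAAABAA
[5] ABAAABABABAAABAAABAAABABABAAABAAABAAABABABAAABAAABAAABABABAAABAB
[6] ABAAABABABAAABAAABAAABABABAAABABABAAABABABAAABAAABAAABABAB…ABABAAABAAABAAABABABAAABABABAAABABABAAABAAABAAABABABAAABAA  (len 128)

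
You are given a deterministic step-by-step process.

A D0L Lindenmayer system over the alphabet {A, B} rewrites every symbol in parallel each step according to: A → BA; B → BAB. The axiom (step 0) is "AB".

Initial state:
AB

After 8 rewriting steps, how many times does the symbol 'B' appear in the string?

2584

[0] AB
[1] BABAB
[2] BABBABABBABAB
[3] BABBABABBABBABABBABABBABBABABBABAB
[4] BABBABABBABBABABBABABBABBABABBABBABABBABABBABBABABBABABBABBABABBABBABABBABABBABBABABBABAB
[5] BABBABABBABBABABBABABBABBABABBABBABABBABABBABBABABBABABBAB…BBABABBABABBABBABABBABABBABBABABBABBABABBABABBABBABABBABAB  (len 233)
[6] BABBABABBABBABABBABABBABBABABBABBABABBABABBABBABABBABABBAB…BBABABBABABBABBABABBABABBABBABABBABBABABBABABBABBABABBABAB  (len 610)
[7] BABBABABBABBABABBABABBABBABABBABBABABBABABBABBABABBABABBAB…BBABABBABABBABBABABBABABBABBABABBABBABABBABABBABBABABBABAB  (len 1597)
[8] BABBABABBABBABABBABABBABBABABBABBABABBABABBABBABABBABABBAB…BBABABBABABBABBABABBABABBABBABABBABBABABBABABBABBABABBABAB  (len 4181)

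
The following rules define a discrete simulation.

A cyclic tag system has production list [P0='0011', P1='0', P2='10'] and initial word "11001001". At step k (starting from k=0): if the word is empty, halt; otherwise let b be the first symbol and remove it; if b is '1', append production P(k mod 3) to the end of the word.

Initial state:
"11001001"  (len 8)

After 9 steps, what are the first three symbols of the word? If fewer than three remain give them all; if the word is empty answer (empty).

011

gen 0: "11001001"  (len 8)
gen 1: "10010010011"  (len 11)
gen 2: "00100100110"  (len 11)
gen 3: "0100100110"  (len 10)
gen 4: "100100110"  (len 9)
gen 5: "001001100"  (len 9)
gen 6: "01001100"  (len 8)
gen 7: "1001100"  (len 7)
gen 8: "0011000"  (len 7)
gen 9: "011000"  (len 6)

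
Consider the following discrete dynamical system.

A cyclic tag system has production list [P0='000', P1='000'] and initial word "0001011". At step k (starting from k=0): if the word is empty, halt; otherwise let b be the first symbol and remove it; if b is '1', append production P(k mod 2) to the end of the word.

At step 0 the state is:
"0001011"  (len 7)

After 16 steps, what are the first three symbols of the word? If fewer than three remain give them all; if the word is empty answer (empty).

step 0: "0001011"  (len 7)
step 1: "001011"  (len 6)
step 2: "01011"  (len 5)
step 3: "1011"  (len 4)
step 4: "011000"  (len 6)
step 5: "11000"  (len 5)
step 6: "1000000"  (len 7)
step 7: "000000000"  (len 9)
step 8: "00000000"  (len 8)
step 9: "0000000"  (len 7)
step 10: "000000"  (len 6)
step 11: "00000"  (len 5)
step 12: "0000"  (len 4)
step 13: "000"  (len 3)
step 14: "00"  (len 2)
step 15: "0"  (len 1)
step 16: (halted — word empty)

(empty)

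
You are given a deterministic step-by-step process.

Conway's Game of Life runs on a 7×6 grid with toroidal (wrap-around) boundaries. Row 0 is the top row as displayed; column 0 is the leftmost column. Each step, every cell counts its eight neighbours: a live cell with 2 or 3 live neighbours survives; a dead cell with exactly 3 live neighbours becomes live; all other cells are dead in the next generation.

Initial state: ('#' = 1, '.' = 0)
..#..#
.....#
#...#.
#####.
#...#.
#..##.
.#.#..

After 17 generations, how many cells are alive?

gen 0: ..#..#
.....#
#...#.
#####.
#...#.
#..##.
.#.#..
gen 1: #.#.#.
#...##
#.#.#.
#.#.#.
#.....
#####.
##.#.#
gen 2: ..#...
#...#.
#...#.
#.....
#...#.
...##.
......
gen 3: ......
.#.#..
##....
##....
...##.
...###
...#..
gen 4: ..#...
###...
......
###..#
#.##..
..#..#
...#..
gen 5: ..##..
.##...
.....#
#.##.#
...##.
.##.#.
..##..
gen 6: ......
.###..
...###
#.##.#
#.....
.#..#.
....#.
gen 7: ..##..
..##..
.....#
####..
#.###.
.....#
......
gen 8: ..##..
..###.
#...#.
#.....
#...#.
...###
......
gen 9: ..#.#.
.##.##
.#..#.
##....
#..##.
...###
..#...
gen 10: ..#.##
###.##
...##.
#####.
####..
..#..#
..#..#
gen 11: ..#...
###...
......
#.....
......
....##
###..#
gen 12: ...#.#
.##...
#.....
......
.....#
.#..##
######
gen 13: .....#
###...
.#....
......
#...##
.#....
.#....
gen 14: ..#...
###...
###...
#....#
#....#
.#...#
#.....
gen 15: #.#...
#..#..
..#...
......
.#..#.
.#...#
##....
gen 16: #.#..#
..##..
......
......
#.....
.##..#
..#..#
gen 17: #.#.##
.###..
......
......
##....
.##..#
..####

16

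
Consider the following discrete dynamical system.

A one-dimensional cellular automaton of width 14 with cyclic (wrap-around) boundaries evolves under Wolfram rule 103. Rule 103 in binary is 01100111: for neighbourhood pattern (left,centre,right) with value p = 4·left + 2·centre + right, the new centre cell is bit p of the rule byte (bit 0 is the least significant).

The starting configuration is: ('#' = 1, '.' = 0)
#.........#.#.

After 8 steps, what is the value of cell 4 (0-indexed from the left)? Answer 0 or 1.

step 0: #.........#.#.
step 1: #.############
step 2: ##............
step 3: .#.###########
step 4: ###..........#
step 5: ..#.#########.
step 6: ####........#.
step 7: ...#.#########
step 8: .####........#

1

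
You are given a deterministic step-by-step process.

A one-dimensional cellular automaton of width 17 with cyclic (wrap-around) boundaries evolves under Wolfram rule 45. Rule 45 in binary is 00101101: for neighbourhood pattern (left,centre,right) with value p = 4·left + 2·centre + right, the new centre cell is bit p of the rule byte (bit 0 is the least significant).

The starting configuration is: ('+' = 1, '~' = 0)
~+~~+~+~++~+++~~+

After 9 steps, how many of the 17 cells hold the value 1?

10

k=0  ~+~~+~+~++~+++~~+
k=1  ++~~+++++~++~~~~+
k=2  ~~~~+~~~~++~~++~+
k=3  ~++~+~++~+~~~+~++
k=4  ++~++++~++~+~+++~
k=5  +~++~~~++~++++~~+
k=6  ~++~~+~+~++~~~~~+
k=7  ++~~~+++++~~+++~+
k=8  ~~~+~+~~~~~~+~~++
k=9  ~+~+++~++++~+~~+~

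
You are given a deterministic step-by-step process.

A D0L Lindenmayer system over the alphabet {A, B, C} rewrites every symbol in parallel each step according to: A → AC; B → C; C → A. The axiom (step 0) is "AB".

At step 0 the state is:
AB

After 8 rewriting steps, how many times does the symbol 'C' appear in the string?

[0] AB
[1] ACC
[2] ACAA
[3] ACAACAC
[4] ACAACACAACA
[5] ACAACACAACAACACAAC
[6] ACAACACAACAACACAACACAACAACACA
[7] ACAACACAACAACACAACACAACAACACAACAACACAACACAACAAC
[8] ACAACACAACAACACAACACAACAACACAACAACACAACACAACAACACAACACAACAACACAACAACACAACACA

29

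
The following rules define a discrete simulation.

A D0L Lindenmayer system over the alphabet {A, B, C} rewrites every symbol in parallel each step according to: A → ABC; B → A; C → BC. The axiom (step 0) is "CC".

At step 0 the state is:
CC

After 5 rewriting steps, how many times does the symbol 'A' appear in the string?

16

step 0: CC
step 1: BCBC
step 2: ABCABC
step 3: ABCABCABCABC
step 4: ABCABCABCABCABCABCABCABC
step 5: ABCABCABCABCABCABCABCABCABCABCABCABCABCABCABCABC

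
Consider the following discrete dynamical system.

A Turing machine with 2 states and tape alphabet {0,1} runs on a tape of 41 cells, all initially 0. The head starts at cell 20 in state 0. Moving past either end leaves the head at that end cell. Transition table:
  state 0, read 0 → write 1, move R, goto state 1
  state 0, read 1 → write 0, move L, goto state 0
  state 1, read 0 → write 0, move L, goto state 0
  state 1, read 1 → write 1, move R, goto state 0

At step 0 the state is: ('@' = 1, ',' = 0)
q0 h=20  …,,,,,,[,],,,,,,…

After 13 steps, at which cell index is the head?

step 0: q0 h=20  …,,,,,,[,],,,,,,…
step 1: q1 h=21  …,,,,,@[,],,,,,,…
step 2: q0 h=20  …,,,,,,[@],,,,,,…
step 3: q0 h=19  …,,,,,,[,],,,,,,…
step 4: q1 h=20  …,,,,,@[,],,,,,,…
step 5: q0 h=19  …,,,,,,[@],,,,,,…
step 6: q0 h=18  …,,,,,,[,],,,,,,…
step 7: q1 h=19  …,,,,,@[,],,,,,,…
step 8: q0 h=18  …,,,,,,[@],,,,,,…
step 9: q0 h=17  …,,,,,,[,],,,,,,…
step 10: q1 h=18  …,,,,,@[,],,,,,,…
step 11: q0 h=17  …,,,,,,[@],,,,,,…
step 12: q0 h=16  …,,,,,,[,],,,,,,…
step 13: q1 h=17  …,,,,,@[,],,,,,,…

17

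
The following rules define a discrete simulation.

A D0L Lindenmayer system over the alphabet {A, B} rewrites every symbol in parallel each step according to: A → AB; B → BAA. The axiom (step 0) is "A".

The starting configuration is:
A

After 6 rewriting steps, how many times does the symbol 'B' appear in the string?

70

k=0  A
k=1  AB
k=2  ABBAA
k=3  ABBAABAAABAB
k=4  ABBAABAAABABBAAABABABBAAABBAA
k=5  ABBAABAAABABBAAABABABBAAABBAABAAABABABBAAABBAAABBAABAAABABABBAABAAABAB
k=6  ABBAABAAABABBAAABABABBAAABBAABAAABABABBAAABBAAABBAABAAABAB…ABBAABAAABABBAAABABABBAAABBAAABBAABAAABABBAAABABABBAAABBAA  (len 169)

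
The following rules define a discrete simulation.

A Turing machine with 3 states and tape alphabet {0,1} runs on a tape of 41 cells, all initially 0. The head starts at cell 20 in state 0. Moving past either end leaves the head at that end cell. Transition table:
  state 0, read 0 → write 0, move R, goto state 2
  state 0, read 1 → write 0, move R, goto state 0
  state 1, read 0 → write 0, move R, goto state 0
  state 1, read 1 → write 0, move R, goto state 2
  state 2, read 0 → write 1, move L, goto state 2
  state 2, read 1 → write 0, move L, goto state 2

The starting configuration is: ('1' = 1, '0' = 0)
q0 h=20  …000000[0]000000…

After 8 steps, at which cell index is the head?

14

0) q0 h=20  …000000[0]000000…
1) q2 h=21  …000000[0]000000…
2) q2 h=20  …000000[0]100000…
3) q2 h=19  …000000[0]110000…
4) q2 h=18  …000000[0]111000…
5) q2 h=17  …000000[0]111100…
6) q2 h=16  …000000[0]111110…
7) q2 h=15  …000000[0]111111…
8) q2 h=14  …000000[0]111111…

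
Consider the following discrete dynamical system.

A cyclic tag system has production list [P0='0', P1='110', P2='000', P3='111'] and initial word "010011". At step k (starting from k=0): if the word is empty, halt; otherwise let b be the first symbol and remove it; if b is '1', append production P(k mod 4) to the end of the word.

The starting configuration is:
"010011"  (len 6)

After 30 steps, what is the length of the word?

15

[0] "010011"  (len 6)
[1] "10011"  (len 5)
[2] "0011110"  (len 7)
[3] "011110"  (len 6)
[4] "11110"  (len 5)
[5] "11100"  (len 5)
[6] "1100110"  (len 7)
[7] "100110000"  (len 9)
[8] "00110000111"  (len 11)
[9] "0110000111"  (len 10)
[10] "110000111"  (len 9)
[11] "10000111000"  (len 11)
[12] "0000111000111"  (len 13)
[13] "000111000111"  (len 12)
[14] "00111000111"  (len 11)
[15] "0111000111"  (len 10)
[16] "111000111"  (len 9)
[17] "110001110"  (len 9)
[18] "10001110110"  (len 11)
[19] "0001110110000"  (len 13)
[20] "001110110000"  (len 12)
[21] "01110110000"  (len 11)
[22] "1110110000"  (len 10)
[23] "110110000000"  (len 12)
[24] "10110000000111"  (len 14)
[25] "01100000001110"  (len 14)
[26] "1100000001110"  (len 13)
[27] "100000001110000"  (len 15)
[28] "00000001110000111"  (len 17)
[29] "0000001110000111"  (len 16)
[30] "000001110000111"  (len 15)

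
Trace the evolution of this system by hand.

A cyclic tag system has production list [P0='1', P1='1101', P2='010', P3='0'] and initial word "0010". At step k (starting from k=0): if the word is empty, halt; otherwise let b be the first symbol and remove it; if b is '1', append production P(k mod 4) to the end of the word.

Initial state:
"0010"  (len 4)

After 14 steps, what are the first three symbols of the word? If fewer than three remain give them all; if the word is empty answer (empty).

101

t=0: "0010"  (len 4)
t=1: "010"  (len 3)
t=2: "10"  (len 2)
t=3: "0010"  (len 4)
t=4: "010"  (len 3)
t=5: "10"  (len 2)
t=6: "01101"  (len 5)
t=7: "1101"  (len 4)
t=8: "1010"  (len 4)
t=9: "0101"  (len 4)
t=10: "101"  (len 3)
t=11: "01010"  (len 5)
t=12: "1010"  (len 4)
t=13: "0101"  (len 4)
t=14: "101"  (len 3)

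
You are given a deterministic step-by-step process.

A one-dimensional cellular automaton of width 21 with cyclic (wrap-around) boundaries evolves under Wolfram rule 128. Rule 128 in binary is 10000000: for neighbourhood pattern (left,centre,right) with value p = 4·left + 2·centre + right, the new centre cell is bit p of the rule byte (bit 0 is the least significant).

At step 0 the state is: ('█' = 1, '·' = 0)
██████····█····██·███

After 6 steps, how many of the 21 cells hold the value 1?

0) ██████····█····██·███
1) █████··············██
2) ████················█
3) ███··················
4) ·█···················
5) ·····················
6) ·····················

0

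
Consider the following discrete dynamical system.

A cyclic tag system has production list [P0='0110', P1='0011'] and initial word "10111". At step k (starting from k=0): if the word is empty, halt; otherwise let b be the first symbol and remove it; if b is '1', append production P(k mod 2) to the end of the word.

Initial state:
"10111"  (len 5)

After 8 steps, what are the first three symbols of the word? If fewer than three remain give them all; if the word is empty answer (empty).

001

0) "10111"  (len 5)
1) "01110110"  (len 8)
2) "1110110"  (len 7)
3) "1101100110"  (len 10)
4) "1011001100011"  (len 13)
5) "0110011000110110"  (len 16)
6) "110011000110110"  (len 15)
7) "100110001101100110"  (len 18)
8) "001100011011001100011"  (len 21)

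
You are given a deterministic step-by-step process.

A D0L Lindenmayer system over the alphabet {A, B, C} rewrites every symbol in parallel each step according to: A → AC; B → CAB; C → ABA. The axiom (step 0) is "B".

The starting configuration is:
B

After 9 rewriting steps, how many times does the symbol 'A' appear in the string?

2440

[0] B
[1] CAB
[2] ABAACCAB
[3] ACCABACACABAABAACCAB
[4] ACABAABAACCABACABAACABAACCABACACCABACACABAABAACCAB
[5] ACABAACCABACACCABACACABAABAACCABACABAACCABACACABAACCABACAC…CABACABAACABAABAACCABACABAACABAACCABACACCABACACABAABAACCAB  (len 124)
[6] ACABAACCABACACABAABAACCABACABAACABAABAACCABACABAACABAACCAB…CABACABAACABAABAACCABACABAACABAACCABACACCABACACABAABAACCAB  (len 308)
[7] ACABAACCABACACABAABAACCABACABAACABAACCABACACCABACACABAABAA…CABACABAACABAABAACCABACABAACABAACCABACACCABACACABAABAACCAB  (len 764)
[8] ACABAACCABACACABAABAACCABACABAACABAACCABACACCABACACABAABAA…CABACABAACABAABAACCABACABAACABAACCABACACCABACACABAABAACCAB  (len 1896)
[9] ACABAACCABACACABAABAACCABACABAACABAACCABACACCABACACABAABAA…CABACABAACABAABAACCABACABAACABAACCABACACCABACACABAABAACCAB  (len 4704)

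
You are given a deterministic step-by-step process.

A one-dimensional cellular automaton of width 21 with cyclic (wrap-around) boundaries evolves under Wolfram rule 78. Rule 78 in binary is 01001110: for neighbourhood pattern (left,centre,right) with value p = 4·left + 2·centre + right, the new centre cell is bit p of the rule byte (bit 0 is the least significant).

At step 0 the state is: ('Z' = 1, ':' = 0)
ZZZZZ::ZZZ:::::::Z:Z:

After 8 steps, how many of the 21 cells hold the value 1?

t=0: ZZZZZ::ZZZ:::::::Z:Z:
t=1: Z:::Z:ZZ:Z::::::ZZ:Z:
t=2: Z::ZZ:ZZ:Z:::::ZZZ:Z:
t=3: Z:ZZZ:ZZ:Z::::ZZ:Z:Z:
t=4: Z:Z:Z:ZZ:Z:::ZZZ:Z:Z:
t=5: Z:Z:Z:ZZ:Z::ZZ:Z:Z:Z:
t=6: Z:Z:Z:ZZ:Z:ZZZ:Z:Z:Z:
t=7: Z:Z:Z:ZZ:Z:Z:Z:Z:Z:Z:
t=8: Z:Z:Z:ZZ:Z:Z:Z:Z:Z:Z:

11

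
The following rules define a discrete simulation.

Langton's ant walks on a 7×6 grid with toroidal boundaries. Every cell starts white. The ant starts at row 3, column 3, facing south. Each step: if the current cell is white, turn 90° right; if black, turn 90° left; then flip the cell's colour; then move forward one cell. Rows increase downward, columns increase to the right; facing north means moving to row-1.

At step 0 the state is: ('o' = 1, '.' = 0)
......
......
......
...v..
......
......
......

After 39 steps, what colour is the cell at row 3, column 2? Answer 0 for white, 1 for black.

1

t=0: ......
......
......
...v..
......
......
......
t=1: ......
......
......
..<o..
......
......
......
t=2: ......
......
..^...
..oo..
......
......
......
t=3: ......
......
..o>..
..oo..
......
......
......
t=4: ......
......
..oo..
..ov..
......
......
......
t=5: ......
......
..oo..
..o.>.
......
......
......
t=6: ......
......
..oo..
..o.o.
....v.
......
......
t=7: ......
......
..oo..
..o.o.
...<o.
......
......
t=8: ......
......
..oo..
..o^o.
...oo.
......
......
t=9: ......
......
..oo..
..oo>.
...oo.
......
......
t=10: ......
......
..oo^.
..oo..
...oo.
......
......
t=11: ......
......
..ooo>
..oo..
...oo.
......
......
t=12: ......
......
..oooo
..oo.v
...oo.
......
......
t=13: ......
......
..oooo
..oo<o
...oo.
......
......
t=14: ......
......
..oo^o
..oooo
...oo.
......
......
t=15: ......
......
..o<.o
..oooo
...oo.
......
......
t=16: ......
......
..o..o
..ovoo
...oo.
......
......
t=17: ......
......
..o..o
..o.>o
...oo.
......
......
t=18: ......
......
..o.^o
..o..o
...oo.
......
......
t=19: ......
......
..o.o>
..o..o
...oo.
......
......
t=20: ......
.....^
..o.o.
..o..o
...oo.
......
......
t=21: ......
>....o
..o.o.
..o..o
...oo.
......
......
t=22: ......
o....o
v.o.o.
..o..o
...oo.
......
......
t=23: ......
o....o
o.o.o<
..o..o
...oo.
......
......
t=24: ......
o....^
o.o.oo
..o..o
...oo.
......
......
t=25: ......
o...<.
o.o.oo
..o..o
...oo.
......
......
t=26: ....^.
o...o.
o.o.oo
..o..o
...oo.
......
......
t=27: ....o>
o...o.
o.o.oo
..o..o
...oo.
......
......
t=28: ....oo
o...ov
o.o.oo
..o..o
...oo.
......
......
t=29: ....oo
o...<o
o.o.oo
..o..o
...oo.
......
......
t=30: ....oo
o....o
o.o.vo
..o..o
...oo.
......
......
t=31: ....oo
o....o
o.o..>
..o..o
...oo.
......
......
t=32: ....oo
o....^
o.o...
..o..o
...oo.
......
......
t=33: ....oo
o...<.
o.o...
..o..o
...oo.
......
......
t=34: ....^o
o...o.
o.o...
..o..o
...oo.
......
......
t=35: ...<.o
o...o.
o.o...
..o..o
...oo.
......
......
t=36: ...o.o
o...o.
o.o...
..o..o
...oo.
......
...^..
t=37: ...o.o
o...o.
o.o...
..o..o
...oo.
......
...o>.
t=38: ...ovo
o...o.
o.o...
..o..o
...oo.
......
...oo.
t=39: ...<oo
o...o.
o.o...
..o..o
...oo.
......
...oo.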